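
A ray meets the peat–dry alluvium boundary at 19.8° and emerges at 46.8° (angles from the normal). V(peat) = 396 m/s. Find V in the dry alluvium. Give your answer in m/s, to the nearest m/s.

852 m/s

sin 19.8° = 0.3387; sin 46.8° = 0.7290.
V₂ = V₁·(sin θ₂/sin θ₁) = 396·(0.7290/0.3387) = 852.20 m/s.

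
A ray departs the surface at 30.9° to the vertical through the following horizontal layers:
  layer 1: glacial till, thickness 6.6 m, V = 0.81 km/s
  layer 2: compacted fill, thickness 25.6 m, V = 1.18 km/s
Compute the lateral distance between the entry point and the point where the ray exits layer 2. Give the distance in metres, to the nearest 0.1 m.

32.8 m

p = sin θ₁/V₁ = sin 30.9°/0.81 = 6.3400e-01 s/km is conserved through the stack.
Layer 1: θ = 30.90°; offset = 6.6·tan 30.90° = 3.950 m.
Layer 2: sin θ = p·1.18 = 0.7481 → θ = 48.43°; offset = 25.6·tan 48.43° = 28.862 m.
Total horizontal offset = 32.812 m.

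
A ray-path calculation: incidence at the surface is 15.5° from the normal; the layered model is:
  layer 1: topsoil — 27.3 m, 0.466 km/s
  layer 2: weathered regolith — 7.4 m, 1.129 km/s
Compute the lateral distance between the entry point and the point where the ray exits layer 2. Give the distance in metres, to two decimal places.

Apply Snell's law at each interface; in layer i the horizontal offset is hᵢ·tan θᵢ.
Layer 1: θ = 15.50°; offset = 27.3·tan 15.50° = 7.5710 m.
Layer 2: sin θ = 1.129·sin 15.5°/0.466 = 0.6475, θ = 40.35°; offset = 7.4·tan 40.35° = 6.2867 m.
Total horizontal offset = 13.8577 m.

13.86 m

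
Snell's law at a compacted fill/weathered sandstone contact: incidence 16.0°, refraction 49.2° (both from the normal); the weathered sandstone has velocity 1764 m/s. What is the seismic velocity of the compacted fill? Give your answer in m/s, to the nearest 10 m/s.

640 m/s

sin 16.0° = 0.2756; sin 49.2° = 0.7570.
V₁ = V₂·(sin θ₁/sin θ₂) = 1764·(0.2756/0.7570) = 642.31 m/s.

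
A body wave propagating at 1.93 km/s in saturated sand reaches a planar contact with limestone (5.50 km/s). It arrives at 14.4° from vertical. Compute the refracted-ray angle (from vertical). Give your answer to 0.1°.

sin θ₁/V₁ = sin θ₂/V₂ ⇒ sin θ₂ = 5.50·sin 14.4°/1.93 = 5.50·0.2487/1.93 = 0.7087.
θ₂ = sin⁻¹(0.7087) = 45.13° (from vertical).

45.1°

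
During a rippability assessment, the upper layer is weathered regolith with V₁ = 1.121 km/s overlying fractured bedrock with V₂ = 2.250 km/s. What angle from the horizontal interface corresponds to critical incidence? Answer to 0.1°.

Critical incidence: sin θ_c = V₁/V₂ = 1.121/2.250 = 0.4982.
θ_c = arcsin 0.4982 = 29.88°.
Measured from the interface: 90° − 29.88° = 60.12°.

60.1°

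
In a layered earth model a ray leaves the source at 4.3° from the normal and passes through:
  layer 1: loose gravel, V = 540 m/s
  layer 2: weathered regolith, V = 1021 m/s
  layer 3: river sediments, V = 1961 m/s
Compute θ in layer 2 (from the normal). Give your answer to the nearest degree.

8°

Ray parameter p = sin 4.3° / 540 = 1.3885e-04 s/m.
sin θ_2 = p·V_2 = 1.3885e-04 × 1021 = 0.1418.
θ_2 = 8.15° from the vertical.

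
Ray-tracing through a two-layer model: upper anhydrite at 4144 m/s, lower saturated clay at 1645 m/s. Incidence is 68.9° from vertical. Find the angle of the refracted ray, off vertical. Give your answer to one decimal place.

Snell's law: sin θ₂ = (V₂/V₁)·sin θ₁ = (1645/4144)·sin 68.9° = 0.3703.
θ₂ = arcsin 0.3703 = 21.74° from the normal.

21.7°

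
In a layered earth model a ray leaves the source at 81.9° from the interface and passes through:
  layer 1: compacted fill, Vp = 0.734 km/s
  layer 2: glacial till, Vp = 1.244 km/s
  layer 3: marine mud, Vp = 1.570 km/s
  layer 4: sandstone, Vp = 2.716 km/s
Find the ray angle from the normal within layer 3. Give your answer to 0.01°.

17.54°

From the normal: θ₁ = 90° − 81.9° = 8.1°.
Ray parameter p = sin 8.1° / 0.734 = 1.9196e-01 s/km.
sin θ_3 = p·V_3 = 1.9196e-01 × 1.570 = 0.3014.
θ_3 = 17.54° from the vertical.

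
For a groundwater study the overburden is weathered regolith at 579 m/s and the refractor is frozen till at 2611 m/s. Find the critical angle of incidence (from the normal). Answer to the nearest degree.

13°

At critical incidence the refracted ray runs along the interface (θ₂ = 90°), so sin θ_c = V₁/V₂.
θ_c = arcsin(579/2611) = arcsin 0.2218 = 12.81°.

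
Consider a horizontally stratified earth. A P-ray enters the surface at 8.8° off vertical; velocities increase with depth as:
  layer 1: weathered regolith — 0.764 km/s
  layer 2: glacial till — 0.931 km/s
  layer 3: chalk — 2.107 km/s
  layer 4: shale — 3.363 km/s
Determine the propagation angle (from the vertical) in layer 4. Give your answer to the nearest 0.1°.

Ray parameter p = sin 8.8° / 0.764 = 2.0024e-01 s/km.
sin θ_4 = p·V_4 = 2.0024e-01 × 3.363 = 0.6734.
θ_4 = arcsin 0.6734 = 42.33°.

42.3°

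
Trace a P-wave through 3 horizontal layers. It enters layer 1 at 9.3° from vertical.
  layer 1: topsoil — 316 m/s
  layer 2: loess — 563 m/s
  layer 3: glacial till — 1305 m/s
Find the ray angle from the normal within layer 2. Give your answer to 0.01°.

16.73°

Snell's law across each interface conserves sin θ / V, so sin θ_2 = V_2·sin θ₁/V₁.
sin θ_2 = 563 × sin 9.3° / 316 = 0.2879.
θ_2 = arcsin 0.2879 = 16.73°.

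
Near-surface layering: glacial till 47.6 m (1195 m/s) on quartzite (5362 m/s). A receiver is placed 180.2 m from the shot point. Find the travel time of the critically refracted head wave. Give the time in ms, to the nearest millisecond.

t = x/V₂ + 2h·√(V₂²−V₁²)/(V₁V₂).
√(V₂²−V₁²) = √(5362²−1195²) = 5227.1 m/s; delay term = 2·47.6·5227.1/(1195·5362) = 0.07766 s.
t = 180.2/5362 + 0.07766 = 0.11127 s.

111 ms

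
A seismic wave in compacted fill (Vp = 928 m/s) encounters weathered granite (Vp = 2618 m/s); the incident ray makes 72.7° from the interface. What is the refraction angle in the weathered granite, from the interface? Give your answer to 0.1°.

Convert to the normal: θ₁ = 90° − 72.7° = 17.3°.
Snell's law: sin θ₂ = (V₂/V₁)·sin θ₁ = (2618/928)·sin 17.3° = 0.8389.
θ₂ = arcsin 0.8389 = 57.03° from the normal.
From the interface: 90° − 57.03° = 32.97°.

33.0°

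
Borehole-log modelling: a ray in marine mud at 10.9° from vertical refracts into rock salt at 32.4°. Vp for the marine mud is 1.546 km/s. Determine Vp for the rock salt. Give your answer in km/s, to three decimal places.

Snell's law: sin 10.9°/V₁ = sin 32.4°/V₂.
V₂ = V₁·sin 32.4°/sin 10.9° = 1.546 × 2.8336 = 4.381 km/s.

4.381 km/s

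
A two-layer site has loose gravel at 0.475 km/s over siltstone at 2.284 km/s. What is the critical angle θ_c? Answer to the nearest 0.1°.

At critical incidence the refracted ray runs along the interface (θ₂ = 90°), so sin θ_c = V₁/V₂.
θ_c = arcsin(0.475/2.284) = arcsin 0.2080 = 12.00°.

12.0°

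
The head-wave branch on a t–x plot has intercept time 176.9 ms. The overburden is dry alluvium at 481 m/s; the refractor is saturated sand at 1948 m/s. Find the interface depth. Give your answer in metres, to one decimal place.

θ_c = arcsin(481/1948) = 14.30°; cos θ_c = 0.9690.
tᵢ = 2h cos θ_c/V₁ ⇒ h = tᵢ·V₁/(2 cos θ_c) = 0.1769·481/(2·0.9690) = 43.90 m.

43.9 m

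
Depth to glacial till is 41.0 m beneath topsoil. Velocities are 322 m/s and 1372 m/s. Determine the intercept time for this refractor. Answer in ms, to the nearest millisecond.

248 ms

θ_c = arcsin(V₁/V₂) = arcsin(322/1372) = 13.57°; cos θ_c = 0.9721.
tᵢ = 2h·cos θ_c / V₁ = 2·41.0·0.9721 / 322 = 0.24755 s.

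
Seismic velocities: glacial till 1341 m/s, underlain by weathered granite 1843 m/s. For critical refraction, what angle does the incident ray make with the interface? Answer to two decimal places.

43.31°

Critical incidence: sin θ_c = V₁/V₂ = 1341/1843 = 0.7276.
θ_c = arcsin 0.7276 = 46.69°.
Measured from the interface: 90° − 46.69° = 43.31°.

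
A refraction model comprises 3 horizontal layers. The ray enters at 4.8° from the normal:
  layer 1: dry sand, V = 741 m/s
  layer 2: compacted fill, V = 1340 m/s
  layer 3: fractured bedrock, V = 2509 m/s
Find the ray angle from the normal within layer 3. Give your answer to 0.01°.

Ray parameter p = sin 4.8° / 741 = 1.1293e-04 s/m.
sin θ_3 = p·V_3 = 1.1293e-04 × 2509 = 0.2833.
θ_3 = arcsin 0.2833 = 16.46°.

16.46°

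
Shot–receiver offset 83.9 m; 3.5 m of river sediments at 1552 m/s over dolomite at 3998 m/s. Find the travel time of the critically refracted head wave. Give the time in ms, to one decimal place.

25.1 ms

t = x/V₂ + 2h·√(V₂²−V₁²)/(V₁V₂).
√(V₂²−V₁²) = √(3998²−1552²) = 3684.5 m/s; delay term = 2·3.5·3684.5/(1552·3998) = 0.00416 s.
t = 83.9/3998 + 0.00416 = 0.02514 s.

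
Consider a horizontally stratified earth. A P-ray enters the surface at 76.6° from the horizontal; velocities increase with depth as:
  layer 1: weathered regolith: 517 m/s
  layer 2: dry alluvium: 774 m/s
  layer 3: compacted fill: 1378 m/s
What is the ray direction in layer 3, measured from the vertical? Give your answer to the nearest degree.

From the normal: θ₁ = 90° − 76.6° = 13.4°.
Snell's law across each interface conserves sin θ / V, so sin θ_3 = V_3·sin θ₁/V₁.
sin θ_3 = 1378 × sin 13.4° / 517 = 0.6177.
θ_3 = 38.15° from the vertical.

38°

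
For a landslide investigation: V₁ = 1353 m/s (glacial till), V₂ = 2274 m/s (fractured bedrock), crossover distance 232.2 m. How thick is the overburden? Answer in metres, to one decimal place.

h = (x_cross/2)·√((V₂−V₁)/(V₂+V₁)).
(V₂−V₁)/(V₂+V₁) = (2274−1353)/(2274+1353) = 0.2539; √ = 0.5039.
h = (232.2/2)·0.5039 = 58.50 m.

58.5 m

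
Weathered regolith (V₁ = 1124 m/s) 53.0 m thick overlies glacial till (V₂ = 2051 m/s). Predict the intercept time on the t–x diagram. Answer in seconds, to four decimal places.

0.0789 s

θ_c = arcsin(V₁/V₂) = arcsin(1124/2051) = 33.23°; cos θ_c = 0.8365.
tᵢ = 2h·cos θ_c / V₁ = 2·53.0·0.8365 / 1124 = 0.07888 s.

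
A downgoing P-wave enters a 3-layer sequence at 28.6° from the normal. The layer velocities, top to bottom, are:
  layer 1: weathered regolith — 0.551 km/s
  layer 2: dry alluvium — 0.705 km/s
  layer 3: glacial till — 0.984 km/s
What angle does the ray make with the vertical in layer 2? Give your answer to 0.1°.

Ray parameter p = sin 28.6° / 0.551 = 8.6877e-01 s/km.
sin θ_2 = p·V_2 = 8.6877e-01 × 0.705 = 0.6125.
θ_2 = arcsin 0.6125 = 37.77°.

37.8°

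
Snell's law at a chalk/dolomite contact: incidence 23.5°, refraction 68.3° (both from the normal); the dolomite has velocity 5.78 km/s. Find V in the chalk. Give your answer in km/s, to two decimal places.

sin 23.5° = 0.3987; sin 68.3° = 0.9291.
V₁ = V₂·(sin θ₁/sin θ₂) = 5.78·(0.3987/0.9291) = 2.48 km/s.

2.48 km/s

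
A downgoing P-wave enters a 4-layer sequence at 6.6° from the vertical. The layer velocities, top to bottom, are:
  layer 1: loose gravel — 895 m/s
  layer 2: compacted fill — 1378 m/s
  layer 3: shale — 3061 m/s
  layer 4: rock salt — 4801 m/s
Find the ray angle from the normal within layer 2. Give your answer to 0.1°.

10.2°

Snell's law across each interface conserves sin θ / V, so sin θ_2 = V_2·sin θ₁/V₁.
sin θ_2 = 1378 × sin 6.6° / 895 = 0.1770.
θ_2 = 10.19° from the vertical.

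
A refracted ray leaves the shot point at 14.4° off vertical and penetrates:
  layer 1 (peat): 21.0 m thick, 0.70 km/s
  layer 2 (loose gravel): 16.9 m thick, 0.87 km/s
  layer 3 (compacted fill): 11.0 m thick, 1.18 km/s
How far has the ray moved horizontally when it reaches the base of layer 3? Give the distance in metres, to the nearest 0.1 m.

Ray parameter p = sin 14.4° / 0.70 km/s = 3.5527e-01 s/km.
Layer 1: θ = 14.40°; offset = 21.0·tan 14.40° = 5.392 m.
Layer 2: sin θ = p·0.87 = 0.3091 → θ = 18.00°; offset = 16.9·tan 18.00° = 5.492 m.
Layer 3: sin θ = p·1.18 = 0.4192 → θ = 24.79°; offset = 11.0·tan 24.79° = 5.079 m.
Σ offsets = 15.964 m.

16.0 m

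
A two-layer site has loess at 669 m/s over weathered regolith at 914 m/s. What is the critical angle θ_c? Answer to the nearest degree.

47°

Critical incidence: sin θ_c = V₁/V₂ = 669/914 = 0.7319.
θ_c = arcsin 0.7319 = 47.05°.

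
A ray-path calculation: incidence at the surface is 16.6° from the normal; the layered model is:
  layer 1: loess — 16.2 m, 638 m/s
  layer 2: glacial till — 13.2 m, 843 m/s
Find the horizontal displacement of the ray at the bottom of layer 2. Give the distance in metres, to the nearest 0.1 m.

10.2 m

Apply Snell's law at each interface; in layer i the horizontal offset is hᵢ·tan θᵢ.
Layer 1: θ = 16.60°; offset = 16.2·tan 16.60° = 4.829 m.
Layer 2: sin θ = 843·sin 16.6°/638 = 0.3775, θ = 22.18°; offset = 13.2·tan 22.18° = 5.381 m.
Summing the layer offsets gives 10.210 m.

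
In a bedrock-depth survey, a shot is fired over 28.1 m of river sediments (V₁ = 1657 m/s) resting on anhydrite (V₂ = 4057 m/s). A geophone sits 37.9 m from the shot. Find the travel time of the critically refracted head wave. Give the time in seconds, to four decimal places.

θ_c = arcsin(V₁/V₂) = arcsin(1657/4057) = 24.11°, cos θ_c = 0.9128.
Intercept time tᵢ = 2h cos θ_c / V₁ = 2·28.1·0.9128/1657 = 0.03096 s.
t = x/V₂ + tᵢ = 37.9/4057 + 0.03096 = 0.04030 s.

0.0403 s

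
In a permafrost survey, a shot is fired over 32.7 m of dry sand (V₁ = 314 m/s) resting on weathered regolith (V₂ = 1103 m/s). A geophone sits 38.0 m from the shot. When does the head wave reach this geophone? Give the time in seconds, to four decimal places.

θ_c = arcsin(V₁/V₂) = arcsin(314/1103) = 16.54°, cos θ_c = 0.9586.
Intercept time tᵢ = 2h cos θ_c / V₁ = 2·32.7·0.9586/314 = 0.19966 s.
t = x/V₂ + tᵢ = 38.0/1103 + 0.19966 = 0.23411 s.

0.2341 s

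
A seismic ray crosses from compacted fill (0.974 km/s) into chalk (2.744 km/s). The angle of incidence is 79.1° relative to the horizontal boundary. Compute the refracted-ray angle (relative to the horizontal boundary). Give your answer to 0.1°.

57.8°

Angle from the normal: 90° − 79.1° = 10.9°.
Snell's law: sin θ₂ = (V₂/V₁)·sin θ₁ = (2.744/0.974)·sin 10.9° = 0.5327.
θ₂ = sin⁻¹(0.5327) = 32.19° (from vertical).
From the interface: 90° − 32.19° = 57.81°.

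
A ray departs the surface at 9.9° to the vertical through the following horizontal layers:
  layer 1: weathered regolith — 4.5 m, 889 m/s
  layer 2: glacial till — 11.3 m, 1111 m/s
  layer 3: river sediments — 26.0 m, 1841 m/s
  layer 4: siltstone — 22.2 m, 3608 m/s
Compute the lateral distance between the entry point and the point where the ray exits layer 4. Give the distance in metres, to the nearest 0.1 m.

34.8 m

Ray parameter p = sin 9.9° / 889 m/s = 1.9340e-04 s/m.
Layer 1: θ = 9.90°; offset = 4.5·tan 9.90° = 0.785 m.
Layer 2: sin θ = p·1111 = 0.2149 → θ = 12.41°; offset = 11.3·tan 12.41° = 2.486 m.
Layer 3: sin θ = p·1841 = 0.3560 → θ = 20.86°; offset = 26.0·tan 20.86° = 9.906 m.
Layer 4: sin θ = p·3608 = 0.6978 → θ = 44.25°; offset = 22.2·tan 44.25° = 21.625 m.
Summing the layer offsets gives 34.803 m.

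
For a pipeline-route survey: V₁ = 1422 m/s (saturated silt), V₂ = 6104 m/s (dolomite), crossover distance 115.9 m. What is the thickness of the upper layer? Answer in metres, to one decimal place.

45.7 m

x_cross = 2h·√((V₂+V₁)/(V₂−V₁)) → h = x_cross / (2·√((V₂+V₁)/(V₂−V₁))).
√((V₂+V₁)/(V₂−V₁)) = √((6104+1422)/(6104−1422)) = 1.2678.
h = 115.9 / (2·1.2678) = 45.71 m.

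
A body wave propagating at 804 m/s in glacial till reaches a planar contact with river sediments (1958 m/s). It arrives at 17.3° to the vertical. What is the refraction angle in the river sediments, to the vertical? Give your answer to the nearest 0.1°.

sin θ₁/V₁ = sin θ₂/V₂ ⇒ sin θ₂ = 1958·sin 17.3°/804 = 1958·0.2974/804 = 0.7242.
θ₂ = sin⁻¹(0.7242) = 46.40° (from vertical).

46.4°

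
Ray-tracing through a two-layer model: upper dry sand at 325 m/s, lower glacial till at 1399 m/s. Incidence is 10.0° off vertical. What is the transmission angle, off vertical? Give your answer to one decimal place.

sin θ₁/V₁ = sin θ₂/V₂ ⇒ sin θ₂ = 1399·sin 10.0°/325 = 1399·0.1736/325 = 0.7475.
θ₂ = arcsin 0.7475 = 48.37° from the normal.

48.4°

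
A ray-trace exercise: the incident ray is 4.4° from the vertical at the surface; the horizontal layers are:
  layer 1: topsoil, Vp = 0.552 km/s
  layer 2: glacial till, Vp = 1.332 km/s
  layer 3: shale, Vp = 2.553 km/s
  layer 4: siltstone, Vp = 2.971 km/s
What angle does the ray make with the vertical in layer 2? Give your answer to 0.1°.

Snell's law across each interface conserves sin θ / V, so sin θ_2 = V_2·sin θ₁/V₁.
sin θ_2 = 1.332 × sin 4.4° / 0.552 = 0.1851.
θ_2 = arcsin 0.1851 = 10.67°.

10.7°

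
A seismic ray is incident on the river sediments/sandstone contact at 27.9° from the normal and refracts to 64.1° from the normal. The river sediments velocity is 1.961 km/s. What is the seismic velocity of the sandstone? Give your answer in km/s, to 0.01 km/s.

3.77 km/s

sin 27.9° = 0.4679; sin 64.1° = 0.8996.
V₂ = V₁·(sin θ₂/sin θ₁) = 1.961·(0.8996/0.4679) = 3.77 km/s.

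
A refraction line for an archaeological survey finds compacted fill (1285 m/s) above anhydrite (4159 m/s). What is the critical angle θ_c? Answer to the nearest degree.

At critical incidence the refracted ray runs along the interface (θ₂ = 90°), so sin θ_c = V₁/V₂.
θ_c = arcsin(1285/4159) = arcsin 0.3090 = 18.00°.

18°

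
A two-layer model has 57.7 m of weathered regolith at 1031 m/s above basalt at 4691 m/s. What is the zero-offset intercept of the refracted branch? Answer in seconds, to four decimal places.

0.1092 s

tᵢ = 2h·√(V₂²−V₁²)/(V₁V₂).
√(V₂²−V₁²) = √(4691²−1031²) = 4576.3 m/s.
tᵢ = 2·57.7·4576.3/(1031·4691) = 0.10919 s.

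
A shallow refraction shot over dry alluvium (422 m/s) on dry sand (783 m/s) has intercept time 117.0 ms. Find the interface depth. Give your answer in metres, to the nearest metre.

h = tᵢ·V₁·V₂ / (2·√(V₂²−V₁²)).
√(V₂²−V₁²) = √(783² − 422²) = 659.5 m/s.
h = 0.117 s × 422 × 783 / (2 × 659.5) = 29.31 m.

29 m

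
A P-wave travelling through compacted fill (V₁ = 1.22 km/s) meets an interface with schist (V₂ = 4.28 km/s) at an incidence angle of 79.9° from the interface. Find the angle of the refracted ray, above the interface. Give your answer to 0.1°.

Angle from the normal: 90° − 79.9° = 10.1°.
Snell's law: sin θ₂ = (V₂/V₁)·sin θ₁ = (4.28/1.22)·sin 10.1° = 0.6152.
θ₂ = sin⁻¹(0.6152) = 37.97° (from vertical).
From the interface: 90° − 37.97° = 52.03°.

52.0°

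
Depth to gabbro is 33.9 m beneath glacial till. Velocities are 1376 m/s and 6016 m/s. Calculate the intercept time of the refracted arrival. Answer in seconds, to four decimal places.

tᵢ = 2h·√(V₂²−V₁²)/(V₁V₂).
√(V₂²−V₁²) = √(6016²−1376²) = 5856.5 m/s.
tᵢ = 2·33.9·5856.5/(1376·6016) = 0.04797 s.

0.0480 s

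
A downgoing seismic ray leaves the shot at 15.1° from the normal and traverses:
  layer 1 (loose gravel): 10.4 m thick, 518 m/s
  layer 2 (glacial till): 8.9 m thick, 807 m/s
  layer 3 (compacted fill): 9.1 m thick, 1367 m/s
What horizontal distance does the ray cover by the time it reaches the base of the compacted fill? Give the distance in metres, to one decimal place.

Ray parameter p = sin 15.1° / 518 m/s = 5.0290e-04 s/m.
Layer 1: θ = 15.10°; offset = 10.4·tan 15.10° = 2.806 m.
Layer 2: sin θ = p·807 = 0.4058 → θ = 23.94°; offset = 8.9·tan 23.94° = 3.952 m.
Layer 3: sin θ = p·1367 = 0.6875 → θ = 43.43°; offset = 9.1·tan 43.43° = 8.615 m.
Total horizontal offset = 15.373 m.

15.4 m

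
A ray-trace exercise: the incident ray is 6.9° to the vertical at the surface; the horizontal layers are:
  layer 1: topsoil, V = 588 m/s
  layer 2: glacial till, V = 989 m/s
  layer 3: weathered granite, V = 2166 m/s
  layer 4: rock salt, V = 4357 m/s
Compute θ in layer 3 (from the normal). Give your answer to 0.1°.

26.3°

Snell's law across each interface conserves sin θ / V, so sin θ_3 = V_3·sin θ₁/V₁.
sin θ_3 = 2166 × sin 6.9° / 588 = 0.4425.
θ_3 = 26.27° from the vertical.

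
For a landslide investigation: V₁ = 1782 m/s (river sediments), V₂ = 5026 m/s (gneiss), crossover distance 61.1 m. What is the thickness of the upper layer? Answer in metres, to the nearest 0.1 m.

x_cross = 2h·√((V₂+V₁)/(V₂−V₁)) → h = x_cross / (2·√((V₂+V₁)/(V₂−V₁))).
√((V₂+V₁)/(V₂−V₁)) = √((5026+1782)/(5026−1782)) = 1.4487.
h = 61.1 / (2·1.4487) = 21.09 m.

21.1 m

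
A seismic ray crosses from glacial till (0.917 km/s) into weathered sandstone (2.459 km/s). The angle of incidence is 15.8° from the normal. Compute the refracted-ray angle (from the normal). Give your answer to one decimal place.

Snell's law: sin θ₂ = (V₂/V₁)·sin θ₁ = (2.459/0.917)·sin 15.8° = 0.7301.
θ₂ = arcsin 0.7301 = 46.90° from the normal.

46.9°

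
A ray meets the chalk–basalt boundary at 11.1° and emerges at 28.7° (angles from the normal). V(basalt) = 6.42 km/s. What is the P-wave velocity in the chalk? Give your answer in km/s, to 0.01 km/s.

2.57 km/s

sin 11.1° = 0.1925; sin 28.7° = 0.4802.
V₁ = V₂·(sin θ₁/sin θ₂) = 6.42·(0.1925/0.4802) = 2.57 km/s.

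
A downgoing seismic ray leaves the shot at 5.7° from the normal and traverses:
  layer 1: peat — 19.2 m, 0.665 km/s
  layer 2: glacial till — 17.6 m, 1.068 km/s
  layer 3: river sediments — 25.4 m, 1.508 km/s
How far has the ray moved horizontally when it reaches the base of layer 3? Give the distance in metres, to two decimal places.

Apply Snell's law at each interface; in layer i the horizontal offset is hᵢ·tan θᵢ.
Layer 1: θ = 5.70°; offset = 19.2·tan 5.70° = 1.9164 m.
Layer 2: sin θ = 1.068·sin 5.7°/0.665 = 0.1595, θ = 9.18°; offset = 17.6·tan 9.18° = 2.8438 m.
Layer 3: sin θ = 1.508·sin 5.7°/0.665 = 0.2252, θ = 13.02°; offset = 25.4·tan 13.02° = 5.8716 m.
Summing the layer offsets gives 10.6317 m.

10.63 m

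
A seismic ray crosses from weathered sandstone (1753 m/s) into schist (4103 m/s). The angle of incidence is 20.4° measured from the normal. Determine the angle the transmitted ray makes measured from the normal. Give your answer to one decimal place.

Snell's law: sin θ₂ = (V₂/V₁)·sin θ₁ = (4103/1753)·sin 20.4° = 0.8159.
θ₂ = arcsin 0.8159 = 54.67° from the normal.

54.7°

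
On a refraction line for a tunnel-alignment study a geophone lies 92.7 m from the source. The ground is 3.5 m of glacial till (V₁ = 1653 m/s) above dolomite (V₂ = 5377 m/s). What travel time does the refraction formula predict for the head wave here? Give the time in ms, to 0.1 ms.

t = x/V₂ + 2h·√(V₂²−V₁²)/(V₁V₂).
√(V₂²−V₁²) = √(5377²−1653²) = 5116.6 m/s; delay term = 2·3.5·5116.6/(1653·5377) = 0.00403 s.
t = 92.7/5377 + 0.00403 = 0.02127 s.

21.3 ms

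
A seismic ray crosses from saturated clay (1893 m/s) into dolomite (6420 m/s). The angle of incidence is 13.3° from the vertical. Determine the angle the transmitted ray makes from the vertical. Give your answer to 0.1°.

sin θ₁/V₁ = sin θ₂/V₂ ⇒ sin θ₂ = 6420·sin 13.3°/1893 = 6420·0.2300/1893 = 0.7802.
θ₂ = arcsin 0.7802 = 51.28° from the normal.

51.3°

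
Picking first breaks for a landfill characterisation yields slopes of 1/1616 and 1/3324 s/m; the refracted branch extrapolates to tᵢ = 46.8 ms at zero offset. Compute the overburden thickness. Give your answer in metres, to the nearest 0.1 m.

43.3 m

h = tᵢ·V₁·V₂ / (2·√(V₂²−V₁²)).
√(V₂²−V₁²) = √(3324² − 1616²) = 2904.7 m/s.
h = 0.0468 s × 1616 × 3324 / (2 × 2904.7) = 43.27 m.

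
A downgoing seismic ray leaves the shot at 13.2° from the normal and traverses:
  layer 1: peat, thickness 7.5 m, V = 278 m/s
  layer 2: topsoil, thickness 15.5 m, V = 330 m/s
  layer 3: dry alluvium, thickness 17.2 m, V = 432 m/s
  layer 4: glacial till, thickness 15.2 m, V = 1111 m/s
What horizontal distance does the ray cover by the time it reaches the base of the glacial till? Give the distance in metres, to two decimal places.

46.58 m

Apply Snell's law at each interface; in layer i the horizontal offset is hᵢ·tan θᵢ.
Layer 1: θ = 13.20°; offset = 7.5·tan 13.20° = 1.7591 m.
Layer 2: sin θ = 330·sin 13.2°/278 = 0.2711, θ = 15.73°; offset = 15.5·tan 15.73° = 4.3649 m.
Layer 3: sin θ = 432·sin 13.2°/278 = 0.3548, θ = 20.78°; offset = 17.2·tan 20.78° = 6.5282 m.
Layer 4: sin θ = 1111·sin 13.2°/278 = 0.9126, θ = 65.86°; offset = 15.2·tan 65.86° = 33.9239 m.
Summing the layer offsets gives 46.5761 m.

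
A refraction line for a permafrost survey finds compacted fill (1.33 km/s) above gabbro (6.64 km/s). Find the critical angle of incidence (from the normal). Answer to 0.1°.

Critical incidence: sin θ_c = V₁/V₂ = 1.33/6.64 = 0.2003.
θ_c = arcsin 0.2003 = 11.55°.

11.6°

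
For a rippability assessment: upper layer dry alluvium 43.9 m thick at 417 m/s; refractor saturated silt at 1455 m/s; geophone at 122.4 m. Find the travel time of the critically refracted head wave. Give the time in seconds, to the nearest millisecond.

θ_c = arcsin(V₁/V₂) = arcsin(417/1455) = 16.65°, cos θ_c = 0.9581.
Intercept time tᵢ = 2h cos θ_c / V₁ = 2·43.9·0.9581/417 = 0.20172 s.
t = x/V₂ + tᵢ = 122.4/1455 + 0.20172 = 0.28584 s.

0.286 s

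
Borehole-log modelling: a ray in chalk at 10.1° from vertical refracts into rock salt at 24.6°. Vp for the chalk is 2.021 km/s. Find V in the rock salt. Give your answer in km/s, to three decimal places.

4.797 km/s

Snell's law: sin 10.1°/V₁ = sin 24.6°/V₂.
V₂ = V₁·sin 24.6°/sin 10.1° = 2.021 × 2.3738 = 4.797 km/s.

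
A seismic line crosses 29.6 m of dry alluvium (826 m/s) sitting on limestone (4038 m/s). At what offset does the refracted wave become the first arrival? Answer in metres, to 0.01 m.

x_cross = 2h·√((V₂+V₁)/(V₂−V₁)).
(V₂+V₁)/(V₂−V₁) = (4038+826)/(4038−826) = 1.5143; √ = 1.2306.
x_cross = 2·29.6·1.2306 = 72.85 m.

72.85 m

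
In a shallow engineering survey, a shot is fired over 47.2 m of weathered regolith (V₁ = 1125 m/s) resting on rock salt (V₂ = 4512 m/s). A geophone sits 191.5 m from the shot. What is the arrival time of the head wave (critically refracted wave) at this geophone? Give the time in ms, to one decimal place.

t = x/V₂ + 2h·√(V₂²−V₁²)/(V₁V₂).
√(V₂²−V₁²) = √(4512²−1125²) = 4369.5 m/s; delay term = 2·47.2·4369.5/(1125·4512) = 0.08126 s.
t = 191.5/4512 + 0.08126 = 0.12370 s.

123.7 ms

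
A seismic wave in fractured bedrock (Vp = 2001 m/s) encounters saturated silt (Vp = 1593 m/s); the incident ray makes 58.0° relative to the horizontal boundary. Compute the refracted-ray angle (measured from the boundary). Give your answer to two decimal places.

65.05°

Angle from the normal: 90° − 58.0° = 32.0°.
Snell's law: sin θ₂ = (V₂/V₁)·sin θ₁ = (1593/2001)·sin 32.0° = 0.4219.
θ₂ = arcsin 0.4219 = 24.95° from the normal.
From the interface: 90° − 24.95° = 65.05°.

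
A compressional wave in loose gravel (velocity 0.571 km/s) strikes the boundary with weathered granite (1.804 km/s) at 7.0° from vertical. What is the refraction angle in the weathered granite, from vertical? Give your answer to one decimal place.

22.6°

sin θ₁/V₁ = sin θ₂/V₂ ⇒ sin θ₂ = 1.804·sin 7.0°/0.571 = 1.804·0.1219/0.571 = 0.3850.
θ₂ = sin⁻¹(0.3850) = 22.65° (from vertical).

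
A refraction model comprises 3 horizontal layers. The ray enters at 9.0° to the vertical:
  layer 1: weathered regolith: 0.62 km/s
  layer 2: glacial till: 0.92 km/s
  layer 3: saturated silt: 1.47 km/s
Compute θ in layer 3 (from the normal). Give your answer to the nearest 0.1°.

21.8°

Snell's law across each interface conserves sin θ / V, so sin θ_3 = V_3·sin θ₁/V₁.
sin θ_3 = 1.47 × sin 9.0° / 0.62 = 0.3709.
θ_3 = 21.77° from the vertical.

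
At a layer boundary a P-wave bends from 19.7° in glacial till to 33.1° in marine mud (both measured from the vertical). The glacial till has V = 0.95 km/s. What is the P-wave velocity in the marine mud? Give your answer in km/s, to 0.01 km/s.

1.54 km/s

Snell's law: sin 19.7°/V₁ = sin 33.1°/V₂.
V₂ = V₁·sin 33.1°/sin 19.7° = 0.95 × 1.6200 = 1.54 km/s.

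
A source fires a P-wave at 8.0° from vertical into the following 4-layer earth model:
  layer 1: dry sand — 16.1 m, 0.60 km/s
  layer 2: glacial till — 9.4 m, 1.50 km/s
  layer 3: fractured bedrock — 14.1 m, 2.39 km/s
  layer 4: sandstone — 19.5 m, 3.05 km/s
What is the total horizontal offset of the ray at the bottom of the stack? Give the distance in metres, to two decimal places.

Ray parameter p = sin 8.0° / 0.60 km/s = 2.3196e-01 s/km.
Layer 1: θ = 8.00°; offset = 16.1·tan 8.00° = 2.2627 m.
Layer 2: sin θ = p·1.50 = 0.3479 → θ = 20.36°; offset = 9.4·tan 20.36° = 3.4885 m.
Layer 3: sin θ = p·2.39 = 0.5544 → θ = 33.67°; offset = 14.1·tan 33.67° = 9.3920 m.
Layer 4: sin θ = p·3.05 = 0.7075 → θ = 45.03°; offset = 19.5·tan 45.03° = 19.5197 m.
Summing the layer offsets gives 34.6629 m.

34.66 m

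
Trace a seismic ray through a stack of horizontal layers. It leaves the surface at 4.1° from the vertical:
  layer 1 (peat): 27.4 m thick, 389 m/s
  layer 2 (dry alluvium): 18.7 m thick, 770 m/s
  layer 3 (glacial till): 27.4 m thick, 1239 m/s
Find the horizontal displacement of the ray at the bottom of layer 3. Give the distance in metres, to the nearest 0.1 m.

11.0 m

Ray parameter p = sin 4.1° / 389 m/s = 1.8380e-04 s/m.
Layer 1: θ = 4.10°; offset = 27.4·tan 4.10° = 1.964 m.
Layer 2: sin θ = p·770 = 0.1415 → θ = 8.14°; offset = 18.7·tan 8.14° = 2.673 m.
Layer 3: sin θ = p·1239 = 0.2277 → θ = 13.16°; offset = 27.4·tan 13.16° = 6.408 m.
Total horizontal offset = 11.046 m.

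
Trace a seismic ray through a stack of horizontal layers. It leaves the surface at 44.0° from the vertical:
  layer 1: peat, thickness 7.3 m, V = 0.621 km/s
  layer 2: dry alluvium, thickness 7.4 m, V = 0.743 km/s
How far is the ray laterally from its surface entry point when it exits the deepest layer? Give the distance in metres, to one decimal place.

Ray parameter p = sin 44.0° / 0.621 km/s = 1.1186e+00 s/km.
Layer 1: θ = 44.00°; offset = 7.3·tan 44.00° = 7.050 m.
Layer 2: sin θ = p·0.743 = 0.8311 → θ = 56.21°; offset = 7.4·tan 56.21° = 11.060 m.
Σ offsets = 18.110 m.

18.1 m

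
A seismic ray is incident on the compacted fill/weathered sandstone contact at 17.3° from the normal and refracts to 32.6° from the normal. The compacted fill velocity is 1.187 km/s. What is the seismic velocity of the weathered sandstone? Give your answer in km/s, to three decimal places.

Snell's law: sin 17.3°/V₁ = sin 32.6°/V₂.
V₂ = V₁·sin 32.6°/sin 17.3° = 1.187 × 1.8118 = 2.151 km/s.

2.151 km/s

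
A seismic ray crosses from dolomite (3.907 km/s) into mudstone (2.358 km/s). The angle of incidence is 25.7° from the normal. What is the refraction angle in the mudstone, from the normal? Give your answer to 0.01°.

15.17°

Snell's law: sin θ₂ = (V₂/V₁)·sin θ₁ = (2.358/3.907)·sin 25.7° = 0.2617.
θ₂ = sin⁻¹(0.2617) = 15.17° (from vertical).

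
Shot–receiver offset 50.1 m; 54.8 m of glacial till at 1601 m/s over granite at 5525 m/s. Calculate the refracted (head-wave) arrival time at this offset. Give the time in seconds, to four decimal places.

θ_c = arcsin(V₁/V₂) = arcsin(1601/5525) = 16.84°, cos θ_c = 0.9571.
Intercept time tᵢ = 2h cos θ_c / V₁ = 2·54.8·0.9571/1601 = 0.06552 s.
t = x/V₂ + tᵢ = 50.1/5525 + 0.06552 = 0.07459 s.

0.0746 s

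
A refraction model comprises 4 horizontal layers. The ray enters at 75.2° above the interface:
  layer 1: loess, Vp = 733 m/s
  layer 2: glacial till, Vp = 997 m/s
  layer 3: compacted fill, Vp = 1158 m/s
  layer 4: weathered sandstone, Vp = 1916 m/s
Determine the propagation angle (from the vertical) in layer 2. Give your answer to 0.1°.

From the normal: θ₁ = 90° − 75.2° = 14.8°.
Ray parameter p = sin 14.8° / 733 = 3.4849e-04 s/m.
sin θ_2 = p·V_2 = 3.4849e-04 × 997 = 0.3474.
θ_2 = arcsin 0.3474 = 20.33°.

20.3°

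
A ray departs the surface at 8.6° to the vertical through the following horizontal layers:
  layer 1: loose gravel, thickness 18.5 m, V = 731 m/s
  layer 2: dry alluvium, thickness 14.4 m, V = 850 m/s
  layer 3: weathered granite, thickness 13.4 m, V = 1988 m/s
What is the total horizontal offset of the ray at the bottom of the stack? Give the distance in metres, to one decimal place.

Apply Snell's law at each interface; in layer i the horizontal offset is hᵢ·tan θᵢ.
Layer 1: θ = 8.60°; offset = 18.5·tan 8.60° = 2.798 m.
Layer 2: sin θ = 850·sin 8.6°/731 = 0.1739, θ = 10.01°; offset = 14.4·tan 10.01° = 2.543 m.
Layer 3: sin θ = 1988·sin 8.6°/731 = 0.4067, θ = 24.00°; offset = 13.4·tan 24.00° = 5.965 m.
Total horizontal offset = 11.305 m.

11.3 m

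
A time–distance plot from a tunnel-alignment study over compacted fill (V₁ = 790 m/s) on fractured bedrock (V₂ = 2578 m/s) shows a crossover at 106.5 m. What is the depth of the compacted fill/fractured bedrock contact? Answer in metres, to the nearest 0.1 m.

h = (x_cross/2)·√((V₂−V₁)/(V₂+V₁)).
(V₂−V₁)/(V₂+V₁) = (2578−790)/(2578+790) = 0.5309; √ = 0.7286.
h = (106.5/2)·0.7286 = 38.80 m.

38.8 m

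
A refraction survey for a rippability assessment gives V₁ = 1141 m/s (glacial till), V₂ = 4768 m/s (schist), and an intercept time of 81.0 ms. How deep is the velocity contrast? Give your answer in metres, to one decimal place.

θ_c = arcsin(1141/4768) = 13.85°; cos θ_c = 0.9709.
tᵢ = 2h cos θ_c/V₁ ⇒ h = tᵢ·V₁/(2 cos θ_c) = 0.081·1141/(2·0.9709) = 47.59 m.

47.6 m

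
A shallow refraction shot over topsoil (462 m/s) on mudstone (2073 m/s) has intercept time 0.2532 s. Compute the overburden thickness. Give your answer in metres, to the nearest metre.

60 m

θ_c = arcsin(462/2073) = 12.88°; cos θ_c = 0.9748.
tᵢ = 2h cos θ_c/V₁ ⇒ h = tᵢ·V₁/(2 cos θ_c) = 0.2532·462/(2·0.9748) = 60.00 m.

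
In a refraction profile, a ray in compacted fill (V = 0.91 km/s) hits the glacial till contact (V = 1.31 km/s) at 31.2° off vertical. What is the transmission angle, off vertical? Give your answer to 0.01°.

48.22°

sin θ₁/V₁ = sin θ₂/V₂ ⇒ sin θ₂ = 1.31·sin 31.2°/0.91 = 1.31·0.5180/0.91 = 0.7457.
θ₂ = sin⁻¹(0.7457) = 48.22° (from vertical).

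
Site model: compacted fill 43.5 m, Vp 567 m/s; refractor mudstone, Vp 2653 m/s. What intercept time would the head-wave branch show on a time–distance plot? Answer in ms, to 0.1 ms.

tᵢ = 2h·√(V₂²−V₁²)/(V₁V₂).
√(V₂²−V₁²) = √(2653²−567²) = 2591.7 m/s.
tᵢ = 2·43.5·2591.7/(567·2653) = 0.14989 s.

149.9 ms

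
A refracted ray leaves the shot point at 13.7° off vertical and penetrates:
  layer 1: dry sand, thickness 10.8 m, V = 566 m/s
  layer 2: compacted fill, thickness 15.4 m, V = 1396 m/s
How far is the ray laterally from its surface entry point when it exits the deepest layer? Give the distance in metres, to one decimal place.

13.7 m

Ray parameter p = sin 13.7° / 566 m/s = 4.1844e-04 s/m.
Layer 1: θ = 13.70°; offset = 10.8·tan 13.70° = 2.633 m.
Layer 2: sin θ = p·1396 = 0.5841 → θ = 35.74°; offset = 15.4·tan 35.74° = 11.083 m.
Summing the layer offsets gives 13.716 m.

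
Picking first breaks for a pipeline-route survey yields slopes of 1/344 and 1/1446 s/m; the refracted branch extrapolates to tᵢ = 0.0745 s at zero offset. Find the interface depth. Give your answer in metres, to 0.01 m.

13.19 m

h = tᵢ·V₁·V₂ / (2·√(V₂²−V₁²)).
√(V₂²−V₁²) = √(1446² − 344²) = 1404.5 m/s.
h = 0.0745 s × 344 × 1446 / (2 × 1404.5) = 13.19 m.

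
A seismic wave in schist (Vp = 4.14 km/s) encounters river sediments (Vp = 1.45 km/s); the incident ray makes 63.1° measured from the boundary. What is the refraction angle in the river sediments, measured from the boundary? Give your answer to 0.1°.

Convert to the normal: θ₁ = 90° − 63.1° = 26.9°.
sin θ₁/V₁ = sin θ₂/V₂ ⇒ sin θ₂ = 1.45·sin 26.9°/4.14 = 1.45·0.4524/4.14 = 0.1585.
θ₂ = arcsin 0.1585 = 9.12° from the normal.
From the interface: 90° − 9.12° = 80.88°.

80.9°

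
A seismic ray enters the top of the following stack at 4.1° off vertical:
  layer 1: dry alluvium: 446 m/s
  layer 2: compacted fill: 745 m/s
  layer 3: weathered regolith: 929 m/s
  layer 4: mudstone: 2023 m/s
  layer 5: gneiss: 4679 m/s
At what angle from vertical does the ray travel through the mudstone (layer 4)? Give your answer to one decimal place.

Ray parameter p = sin 4.1° / 446 = 1.6031e-04 s/m.
sin θ_4 = p·V_4 = 1.6031e-04 × 2023 = 0.3243.
θ_4 = 18.92° from the vertical.

18.9°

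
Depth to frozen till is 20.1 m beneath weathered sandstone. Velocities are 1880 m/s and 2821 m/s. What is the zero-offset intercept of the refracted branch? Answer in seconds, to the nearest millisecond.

0.016 s

tᵢ = 2h·√(V₂²−V₁²)/(V₁V₂).
√(V₂²−V₁²) = √(2821²−1880²) = 2103.2 m/s.
tᵢ = 2·20.1·2103.2/(1880·2821) = 0.01594 s.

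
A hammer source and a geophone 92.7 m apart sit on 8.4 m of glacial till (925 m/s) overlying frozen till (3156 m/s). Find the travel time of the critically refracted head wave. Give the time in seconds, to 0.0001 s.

θ_c = arcsin(V₁/V₂) = arcsin(925/3156) = 17.04°, cos θ_c = 0.9561.
Intercept time tᵢ = 2h cos θ_c / V₁ = 2·8.4·0.9561/925 = 0.01736 s.
t = x/V₂ + tᵢ = 92.7/3156 + 0.01736 = 0.04674 s.

0.0467 s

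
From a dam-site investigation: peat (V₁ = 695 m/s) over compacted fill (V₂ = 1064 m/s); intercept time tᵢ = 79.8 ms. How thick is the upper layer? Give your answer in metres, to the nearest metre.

h = tᵢ·V₁·V₂ / (2·√(V₂²−V₁²)).
√(V₂²−V₁²) = √(1064² − 695²) = 805.6 m/s.
h = 0.0798 s × 695 × 1064 / (2 × 805.6) = 36.62 m.

37 m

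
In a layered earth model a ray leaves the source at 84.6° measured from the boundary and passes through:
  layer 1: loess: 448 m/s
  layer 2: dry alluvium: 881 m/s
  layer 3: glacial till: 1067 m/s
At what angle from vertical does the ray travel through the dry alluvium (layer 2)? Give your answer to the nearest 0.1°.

From the normal: θ₁ = 90° − 84.6° = 5.4°.
Ray parameter p = sin 5.4° / 448 = 2.1006e-04 s/m.
sin θ_2 = p·V_2 = 2.1006e-04 × 881 = 0.1851.
θ_2 = 10.66° from the vertical.

10.7°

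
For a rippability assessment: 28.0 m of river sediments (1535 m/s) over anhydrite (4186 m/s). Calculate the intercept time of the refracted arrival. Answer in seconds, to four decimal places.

0.0339 s

θ_c = arcsin(V₁/V₂) = arcsin(1535/4186) = 21.51°; cos θ_c = 0.9303.
tᵢ = 2h·cos θ_c / V₁ = 2·28.0·0.9303 / 1535 = 0.03394 s.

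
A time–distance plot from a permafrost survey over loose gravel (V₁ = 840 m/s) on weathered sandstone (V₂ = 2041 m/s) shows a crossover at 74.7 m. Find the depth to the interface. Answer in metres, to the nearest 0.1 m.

h = (x_cross/2)·√((V₂−V₁)/(V₂+V₁)).
(V₂−V₁)/(V₂+V₁) = (2041−840)/(2041+840) = 0.4169; √ = 0.6457.
h = (74.7/2)·0.6457 = 24.12 m.

24.1 m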